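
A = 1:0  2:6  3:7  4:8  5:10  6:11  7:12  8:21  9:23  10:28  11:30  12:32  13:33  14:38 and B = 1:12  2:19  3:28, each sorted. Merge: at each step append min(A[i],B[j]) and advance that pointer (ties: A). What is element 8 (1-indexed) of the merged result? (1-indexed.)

[i=1,j=1] A[i]=0<=B[j]=12 take 0 → i++
[i=2,j=1] A[i]=6<=B[j]=12 take 6 → i++
[i=3,j=1] A[i]=7<=B[j]=12 take 7 → i++
[i=4,j=1] A[i]=8<=B[j]=12 take 8 → i++
[i=5,j=1] A[i]=10<=B[j]=12 take 10 → i++
[i=6,j=1] A[i]=11<=B[j]=12 take 11 → i++
[i=7,j=1] A[i]=12<=B[j]=12 take 12 → i++
[i=8,j=1] A[i]=21>B[j]=12 take 12 → j++
[i=8,j=2] A[i]=21>B[j]=19 take 19 → j++
[i=8,j=3] A[i]=21<=B[j]=28 take 21 → i++
[i=9,j=3] A[i]=23<=B[j]=28 take 23 → i++
[i=10,j=3] A[i]=28<=B[j]=28 take 28 → i++
[i=11,j=3] A[i]=30>B[j]=28 take 28 → j++
[i=11,j=4] B done, take A[i]=30 → i++
[i=12,j=4] B done, take A[i]=32 → i++
[i=13,j=4] B done, take A[i]=33 → i++
[i=14,j=4] B done, take A[i]=38 → i++

merged[8] = 12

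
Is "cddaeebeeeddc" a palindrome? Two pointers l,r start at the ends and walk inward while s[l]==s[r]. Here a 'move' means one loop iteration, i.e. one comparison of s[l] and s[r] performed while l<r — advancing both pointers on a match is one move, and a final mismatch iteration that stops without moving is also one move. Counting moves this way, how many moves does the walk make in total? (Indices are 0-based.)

4 moves

l=0 r=12: 'c'=='c', l++,r--
l=1 r=11: 'd'=='d', l++,r--
l=2 r=10: 'd'=='d', l++,r--
l=3 r=9: 'a'!='e', stop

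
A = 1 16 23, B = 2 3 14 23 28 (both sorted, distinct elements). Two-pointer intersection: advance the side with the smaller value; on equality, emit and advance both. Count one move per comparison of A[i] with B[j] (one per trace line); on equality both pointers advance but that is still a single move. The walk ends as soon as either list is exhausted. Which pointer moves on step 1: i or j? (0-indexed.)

i

i=0 j=0: 1<2, i++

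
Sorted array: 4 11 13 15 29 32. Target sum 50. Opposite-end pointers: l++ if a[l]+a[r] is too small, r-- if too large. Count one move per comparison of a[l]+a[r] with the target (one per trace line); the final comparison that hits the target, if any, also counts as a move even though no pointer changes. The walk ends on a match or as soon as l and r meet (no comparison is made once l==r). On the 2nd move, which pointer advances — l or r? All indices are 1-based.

l

l=1 r=6: 4+32=36 <50, l++
l=2 r=6: 11+32=43 <50, l++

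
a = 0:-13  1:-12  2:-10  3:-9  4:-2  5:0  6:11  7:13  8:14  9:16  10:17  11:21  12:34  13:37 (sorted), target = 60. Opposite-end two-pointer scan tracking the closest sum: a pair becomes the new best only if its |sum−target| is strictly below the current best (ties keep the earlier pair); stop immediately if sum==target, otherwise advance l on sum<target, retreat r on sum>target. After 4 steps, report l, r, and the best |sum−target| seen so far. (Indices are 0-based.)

[0,13] -13+37=24 d=36 * → l++
[1,13] -12+37=25 d=35 * → l++
[2,13] -10+37=27 d=33 * → l++
[3,13] -9+37=28 d=32 * → l++

l=4, r=13, best |Δ|=32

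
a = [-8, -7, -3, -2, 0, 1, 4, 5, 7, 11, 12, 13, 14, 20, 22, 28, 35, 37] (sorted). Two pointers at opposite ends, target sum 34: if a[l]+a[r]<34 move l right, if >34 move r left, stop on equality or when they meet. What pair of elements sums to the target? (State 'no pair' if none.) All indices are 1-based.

(-3, 37)

l=1 r=18: -8+37=29 <34, l++
l=2 r=18: -7+37=30 <34, l++
l=3 r=18: -3+37=34, found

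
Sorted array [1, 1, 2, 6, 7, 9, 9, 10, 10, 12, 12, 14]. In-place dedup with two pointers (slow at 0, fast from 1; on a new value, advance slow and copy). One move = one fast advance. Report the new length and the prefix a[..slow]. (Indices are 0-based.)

slow=0 fast=1: a[fast]=1=a[slow] dup, fast++
slow=0 fast=2: a[fast]=2≠a[slow]=1 write a[1]=2, slow++,fast++
slow=1 fast=3: a[fast]=6≠a[slow]=2 write a[2]=6, slow++,fast++
slow=2 fast=4: a[fast]=7≠a[slow]=6 write a[3]=7, slow++,fast++
slow=3 fast=5: a[fast]=9≠a[slow]=7 write a[4]=9, slow++,fast++
slow=4 fast=6: a[fast]=9=a[slow] dup, fast++
slow=4 fast=7: a[fast]=10≠a[slow]=9 write a[5]=10, slow++,fast++
slow=5 fast=8: a[fast]=10=a[slow] dup, fast++
slow=5 fast=9: a[fast]=12≠a[slow]=10 write a[6]=12, slow++,fast++
slow=6 fast=10: a[fast]=12=a[slow] dup, fast++
slow=6 fast=11: a[fast]=14≠a[slow]=12 write a[7]=14, slow++,fast++

length 8; prefix = [1, 2, 6, 7, 9, 10, 12, 14]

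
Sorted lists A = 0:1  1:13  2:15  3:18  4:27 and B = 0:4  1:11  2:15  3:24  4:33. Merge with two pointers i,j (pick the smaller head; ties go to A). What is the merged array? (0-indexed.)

[1, 4, 11, 13, 15, 15, 18, 24, 27, 33]

i=0 j=0: A[i]=1<=B[j]=4 take 1, i++
i=1 j=0: A[i]=13>B[j]=4 take 4, j++
i=1 j=1: A[i]=13>B[j]=11 take 11, j++
i=1 j=2: A[i]=13<=B[j]=15 take 13, i++
i=2 j=2: A[i]=15<=B[j]=15 take 15, i++
i=3 j=2: A[i]=18>B[j]=15 take 15, j++
i=3 j=3: A[i]=18<=B[j]=24 take 18, i++
i=4 j=3: A[i]=27>B[j]=24 take 24, j++
i=4 j=4: A[i]=27<=B[j]=33 take 27, i++
i=5 j=4: A done, take B[j]=33, j++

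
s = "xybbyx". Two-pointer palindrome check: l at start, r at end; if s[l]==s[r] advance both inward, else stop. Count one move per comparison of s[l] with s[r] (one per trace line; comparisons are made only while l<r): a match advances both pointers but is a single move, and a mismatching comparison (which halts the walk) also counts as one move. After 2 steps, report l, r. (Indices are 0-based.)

l=2, r=3

l=0 r=5: 'x'=='x', l++,r--
l=1 r=4: 'y'=='y', l++,r--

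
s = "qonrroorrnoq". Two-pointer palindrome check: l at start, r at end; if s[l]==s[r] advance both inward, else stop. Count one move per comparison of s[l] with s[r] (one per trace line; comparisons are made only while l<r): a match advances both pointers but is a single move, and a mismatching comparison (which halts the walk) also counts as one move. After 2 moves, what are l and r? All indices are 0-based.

l=2, r=9

[0,11] 'q'=='q' → l++,r--
[1,10] 'o'=='o' → l++,r--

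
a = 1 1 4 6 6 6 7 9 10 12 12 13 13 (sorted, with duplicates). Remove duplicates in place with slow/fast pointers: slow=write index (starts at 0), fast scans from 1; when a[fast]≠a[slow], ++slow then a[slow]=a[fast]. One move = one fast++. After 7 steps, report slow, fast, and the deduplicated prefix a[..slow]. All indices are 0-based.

(s=0,f=1) a[fast]=1=a[slow] dup → fast++
(s=0,f=2) a[fast]=4≠a[slow]=1 write a[1]=4 → slow++,fast++
(s=1,f=3) a[fast]=6≠a[slow]=4 write a[2]=6 → slow++,fast++
(s=2,f=4) a[fast]=6=a[slow] dup → fast++
(s=2,f=5) a[fast]=6=a[slow] dup → fast++
(s=2,f=6) a[fast]=7≠a[slow]=6 write a[3]=7 → slow++,fast++
(s=3,f=7) a[fast]=9≠a[slow]=7 write a[4]=9 → slow++,fast++

slow=4, fast=8, prefix=[1, 4, 6, 7, 9]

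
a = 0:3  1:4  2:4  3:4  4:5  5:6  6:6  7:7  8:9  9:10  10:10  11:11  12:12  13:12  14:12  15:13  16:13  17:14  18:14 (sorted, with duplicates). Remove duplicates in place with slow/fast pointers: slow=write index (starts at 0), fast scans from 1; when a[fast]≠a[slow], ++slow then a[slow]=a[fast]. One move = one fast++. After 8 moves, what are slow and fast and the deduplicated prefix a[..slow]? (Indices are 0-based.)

(s=0,f=1) a[fast]=4≠a[slow]=3 write a[1]=4 → slow++,fast++
(s=1,f=2) a[fast]=4=a[slow] dup → fast++
(s=1,f=3) a[fast]=4=a[slow] dup → fast++
(s=1,f=4) a[fast]=5≠a[slow]=4 write a[2]=5 → slow++,fast++
(s=2,f=5) a[fast]=6≠a[slow]=5 write a[3]=6 → slow++,fast++
(s=3,f=6) a[fast]=6=a[slow] dup → fast++
(s=3,f=7) a[fast]=7≠a[slow]=6 write a[4]=7 → slow++,fast++
(s=4,f=8) a[fast]=9≠a[slow]=7 write a[5]=9 → slow++,fast++

slow=5, fast=9, prefix=[3, 4, 5, 6, 7, 9]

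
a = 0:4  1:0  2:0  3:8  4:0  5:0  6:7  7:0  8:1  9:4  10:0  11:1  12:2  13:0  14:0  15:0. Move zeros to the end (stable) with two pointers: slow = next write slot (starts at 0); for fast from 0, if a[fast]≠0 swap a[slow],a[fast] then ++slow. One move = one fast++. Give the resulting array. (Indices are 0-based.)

[4, 8, 7, 1, 4, 1, 2, 0, 0, 0, 0, 0, 0, 0, 0, 0]

(s=0,f=0) a[fast]=4≠0 swap→a[0]=4 → slow++,fast++
(s=1,f=1) a[fast]=0 → fast++
(s=1,f=2) a[fast]=0 → fast++
(s=1,f=3) a[fast]=8≠0 swap→a[1]=8 → slow++,fast++
(s=2,f=4) a[fast]=0 → fast++
(s=2,f=5) a[fast]=0 → fast++
(s=2,f=6) a[fast]=7≠0 swap→a[2]=7 → slow++,fast++
(s=3,f=7) a[fast]=0 → fast++
(s=3,f=8) a[fast]=1≠0 swap→a[3]=1 → slow++,fast++
(s=4,f=9) a[fast]=4≠0 swap→a[4]=4 → slow++,fast++
(s=5,f=10) a[fast]=0 → fast++
(s=5,f=11) a[fast]=1≠0 swap→a[5]=1 → slow++,fast++
(s=6,f=12) a[fast]=2≠0 swap→a[6]=2 → slow++,fast++
(s=7,f=13) a[fast]=0 → fast++
(s=7,f=14) a[fast]=0 → fast++
(s=7,f=15) a[fast]=0 → fast++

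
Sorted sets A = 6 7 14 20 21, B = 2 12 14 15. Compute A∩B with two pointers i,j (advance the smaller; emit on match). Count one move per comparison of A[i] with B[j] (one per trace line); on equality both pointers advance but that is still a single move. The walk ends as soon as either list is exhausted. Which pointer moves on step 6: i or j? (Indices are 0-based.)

i=0 j=0: 6>2, j++
i=0 j=1: 6<12, i++
i=1 j=1: 7<12, i++
i=2 j=1: 14>12, j++
i=2 j=2: 14==14 emit, i++,j++
i=3 j=3: 20>15, j++

j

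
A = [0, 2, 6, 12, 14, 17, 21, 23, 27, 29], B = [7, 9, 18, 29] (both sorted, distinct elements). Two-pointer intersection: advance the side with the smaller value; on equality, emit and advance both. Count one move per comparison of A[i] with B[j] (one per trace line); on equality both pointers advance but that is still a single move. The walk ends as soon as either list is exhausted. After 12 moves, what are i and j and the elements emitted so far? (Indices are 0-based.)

i=9, j=3, emitted=[]

[i=0,j=0] 0<7 → i++
[i=1,j=0] 2<7 → i++
[i=2,j=0] 6<7 → i++
[i=3,j=0] 12>7 → j++
[i=3,j=1] 12>9 → j++
[i=3,j=2] 12<18 → i++
[i=4,j=2] 14<18 → i++
[i=5,j=2] 17<18 → i++
[i=6,j=2] 21>18 → j++
[i=6,j=3] 21<29 → i++
[i=7,j=3] 23<29 → i++
[i=8,j=3] 27<29 → i++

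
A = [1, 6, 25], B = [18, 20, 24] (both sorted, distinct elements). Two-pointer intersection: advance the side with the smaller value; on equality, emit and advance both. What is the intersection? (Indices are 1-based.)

intersection = []

[i=1,j=1] 1<18 → i++
[i=2,j=1] 6<18 → i++
[i=3,j=1] 25>18 → j++
[i=3,j=2] 25>20 → j++
[i=3,j=3] 25>24 → j++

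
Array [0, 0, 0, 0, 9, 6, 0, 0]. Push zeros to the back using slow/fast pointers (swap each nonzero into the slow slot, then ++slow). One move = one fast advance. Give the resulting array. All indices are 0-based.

[9, 6, 0, 0, 0, 0, 0, 0]

(s=0,f=0) a[fast]=0 → fast++
(s=0,f=1) a[fast]=0 → fast++
(s=0,f=2) a[fast]=0 → fast++
(s=0,f=3) a[fast]=0 → fast++
(s=0,f=4) a[fast]=9≠0 swap→a[0]=9 → slow++,fast++
(s=1,f=5) a[fast]=6≠0 swap→a[1]=6 → slow++,fast++
(s=2,f=6) a[fast]=0 → fast++
(s=2,f=7) a[fast]=0 → fast++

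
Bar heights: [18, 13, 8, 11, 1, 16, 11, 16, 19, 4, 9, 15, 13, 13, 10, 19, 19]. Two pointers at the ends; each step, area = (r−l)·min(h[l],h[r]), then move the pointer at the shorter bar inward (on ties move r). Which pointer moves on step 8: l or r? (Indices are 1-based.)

l=1 r=17: min(18,19)*16=288 best=288 *, l++
l=2 r=17: min(13,19)*15=195 best=288, l++
l=3 r=17: min(8,19)*14=112 best=288, l++
l=4 r=17: min(11,19)*13=143 best=288, l++
l=5 r=17: min(1,19)*12=12 best=288, l++
l=6 r=17: min(16,19)*11=176 best=288, l++
l=7 r=17: min(11,19)*10=110 best=288, l++
l=8 r=17: min(16,19)*9=144 best=288, l++

l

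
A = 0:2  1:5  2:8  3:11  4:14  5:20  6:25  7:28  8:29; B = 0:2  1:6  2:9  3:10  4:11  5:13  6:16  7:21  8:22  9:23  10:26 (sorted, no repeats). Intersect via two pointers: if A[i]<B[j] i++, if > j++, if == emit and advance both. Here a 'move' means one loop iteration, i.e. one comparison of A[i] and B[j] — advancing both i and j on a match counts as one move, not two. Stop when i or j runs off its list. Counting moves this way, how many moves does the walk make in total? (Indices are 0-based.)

16 moves

[i=0,j=0] 2==2 emit → i++,j++
[i=1,j=1] 5<6 → i++
[i=2,j=1] 8>6 → j++
[i=2,j=2] 8<9 → i++
[i=3,j=2] 11>9 → j++
[i=3,j=3] 11>10 → j++
[i=3,j=4] 11==11 emit → i++,j++
[i=4,j=5] 14>13 → j++
[i=4,j=6] 14<16 → i++
[i=5,j=6] 20>16 → j++
[i=5,j=7] 20<21 → i++
[i=6,j=7] 25>21 → j++
[i=6,j=8] 25>22 → j++
[i=6,j=9] 25>23 → j++
[i=6,j=10] 25<26 → i++
[i=7,j=10] 28>26 → j++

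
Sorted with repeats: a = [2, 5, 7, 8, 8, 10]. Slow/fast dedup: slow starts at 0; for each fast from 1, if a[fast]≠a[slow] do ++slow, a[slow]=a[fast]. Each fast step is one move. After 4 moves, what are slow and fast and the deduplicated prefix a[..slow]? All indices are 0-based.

(s=0,f=1) a[fast]=5≠a[slow]=2 write a[1]=5 → slow++,fast++
(s=1,f=2) a[fast]=7≠a[slow]=5 write a[2]=7 → slow++,fast++
(s=2,f=3) a[fast]=8≠a[slow]=7 write a[3]=8 → slow++,fast++
(s=3,f=4) a[fast]=8=a[slow] dup → fast++

slow=3, fast=5, prefix=[2, 5, 7, 8]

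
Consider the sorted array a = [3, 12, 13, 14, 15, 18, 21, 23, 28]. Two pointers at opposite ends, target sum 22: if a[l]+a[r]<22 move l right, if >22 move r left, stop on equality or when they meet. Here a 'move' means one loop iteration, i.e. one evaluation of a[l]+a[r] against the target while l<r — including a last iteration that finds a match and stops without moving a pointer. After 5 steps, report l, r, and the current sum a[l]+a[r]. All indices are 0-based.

l=1, r=4, sum=27

l=0 r=8: 3+28=31 >22, r--
l=0 r=7: 3+23=26 >22, r--
l=0 r=6: 3+21=24 >22, r--
l=0 r=5: 3+18=21 <22, l++
l=1 r=5: 12+18=30 >22, r--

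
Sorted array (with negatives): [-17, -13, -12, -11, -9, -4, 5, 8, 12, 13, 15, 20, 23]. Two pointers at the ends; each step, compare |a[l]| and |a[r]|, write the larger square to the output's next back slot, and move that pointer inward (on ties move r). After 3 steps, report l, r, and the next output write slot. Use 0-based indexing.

l=1, r=10, next write slot=9

[0,12] |-17|<=|23| out[12]=529 → r--
[0,11] |-17|<=|20| out[11]=400 → r--
[0,10] |-17|>|15| out[10]=289 → l++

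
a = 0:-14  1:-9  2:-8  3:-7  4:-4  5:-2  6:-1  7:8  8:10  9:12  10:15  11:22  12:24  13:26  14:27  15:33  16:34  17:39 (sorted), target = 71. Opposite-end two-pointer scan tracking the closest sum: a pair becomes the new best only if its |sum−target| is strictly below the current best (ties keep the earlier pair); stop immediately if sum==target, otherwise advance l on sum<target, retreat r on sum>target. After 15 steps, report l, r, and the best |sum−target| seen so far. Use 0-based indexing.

l=15, r=17, best |Δ|=5

l=0 r=17: -14+39=25 d=46 *, l++
l=1 r=17: -9+39=30 d=41 *, l++
l=2 r=17: -8+39=31 d=40 *, l++
l=3 r=17: -7+39=32 d=39 *, l++
l=4 r=17: -4+39=35 d=36 *, l++
l=5 r=17: -2+39=37 d=34 *, l++
l=6 r=17: -1+39=38 d=33 *, l++
l=7 r=17: 8+39=47 d=24 *, l++
l=8 r=17: 10+39=49 d=22 *, l++
l=9 r=17: 12+39=51 d=20 *, l++
l=10 r=17: 15+39=54 d=17 *, l++
l=11 r=17: 22+39=61 d=10 *, l++
l=12 r=17: 24+39=63 d=8 *, l++
l=13 r=17: 26+39=65 d=6 *, l++
l=14 r=17: 27+39=66 d=5 *, l++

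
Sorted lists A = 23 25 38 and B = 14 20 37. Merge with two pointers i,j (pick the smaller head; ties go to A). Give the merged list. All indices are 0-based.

i=0 j=0: A[i]=23>B[j]=14 take 14, j++
i=0 j=1: A[i]=23>B[j]=20 take 20, j++
i=0 j=2: A[i]=23<=B[j]=37 take 23, i++
i=1 j=2: A[i]=25<=B[j]=37 take 25, i++
i=2 j=2: A[i]=38>B[j]=37 take 37, j++
i=2 j=3: B done, take A[i]=38, i++

[14, 20, 23, 25, 37, 38]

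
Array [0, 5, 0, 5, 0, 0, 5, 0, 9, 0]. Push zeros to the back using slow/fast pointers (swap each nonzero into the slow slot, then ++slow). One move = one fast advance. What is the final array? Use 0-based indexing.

[5, 5, 5, 9, 0, 0, 0, 0, 0, 0]

slow=0 fast=0: a[fast]=0, fast++
slow=0 fast=1: a[fast]=5≠0 swap→a[0]=5, slow++,fast++
slow=1 fast=2: a[fast]=0, fast++
slow=1 fast=3: a[fast]=5≠0 swap→a[1]=5, slow++,fast++
slow=2 fast=4: a[fast]=0, fast++
slow=2 fast=5: a[fast]=0, fast++
slow=2 fast=6: a[fast]=5≠0 swap→a[2]=5, slow++,fast++
slow=3 fast=7: a[fast]=0, fast++
slow=3 fast=8: a[fast]=9≠0 swap→a[3]=9, slow++,fast++
slow=4 fast=9: a[fast]=0, fast++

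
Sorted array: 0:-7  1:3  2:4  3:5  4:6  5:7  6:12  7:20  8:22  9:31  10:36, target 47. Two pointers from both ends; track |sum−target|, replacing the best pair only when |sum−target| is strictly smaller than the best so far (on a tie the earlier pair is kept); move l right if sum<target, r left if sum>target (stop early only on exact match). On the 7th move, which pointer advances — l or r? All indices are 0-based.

[0,10] -7+36=29 d=18 * → l++
[1,10] 3+36=39 d=8 * → l++
[2,10] 4+36=40 d=7 * → l++
[3,10] 5+36=41 d=6 * → l++
[4,10] 6+36=42 d=5 * → l++
[5,10] 7+36=43 d=4 * → l++
[6,10] 12+36=48 d=1 * → r--

r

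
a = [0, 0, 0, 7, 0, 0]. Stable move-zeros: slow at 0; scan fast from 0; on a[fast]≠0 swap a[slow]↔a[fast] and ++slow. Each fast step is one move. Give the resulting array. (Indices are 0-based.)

slow=0 fast=0: a[fast]=0, fast++
slow=0 fast=1: a[fast]=0, fast++
slow=0 fast=2: a[fast]=0, fast++
slow=0 fast=3: a[fast]=7≠0 swap→a[0]=7, slow++,fast++
slow=1 fast=4: a[fast]=0, fast++
slow=1 fast=5: a[fast]=0, fast++

[7, 0, 0, 0, 0, 0]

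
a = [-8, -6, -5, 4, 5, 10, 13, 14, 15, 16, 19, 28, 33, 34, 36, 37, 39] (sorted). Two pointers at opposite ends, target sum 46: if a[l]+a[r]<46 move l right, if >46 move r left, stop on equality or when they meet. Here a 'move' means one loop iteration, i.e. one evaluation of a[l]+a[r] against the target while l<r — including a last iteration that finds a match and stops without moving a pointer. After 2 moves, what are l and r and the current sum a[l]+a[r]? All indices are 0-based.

[0,16] -8+39=31 <46 → l++
[1,16] -6+39=33 <46 → l++

l=2, r=16, sum=34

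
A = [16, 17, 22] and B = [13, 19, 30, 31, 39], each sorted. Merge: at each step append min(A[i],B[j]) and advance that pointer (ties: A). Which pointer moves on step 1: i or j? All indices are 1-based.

j

[i=1,j=1] A[i]=16>B[j]=13 take 13 → j++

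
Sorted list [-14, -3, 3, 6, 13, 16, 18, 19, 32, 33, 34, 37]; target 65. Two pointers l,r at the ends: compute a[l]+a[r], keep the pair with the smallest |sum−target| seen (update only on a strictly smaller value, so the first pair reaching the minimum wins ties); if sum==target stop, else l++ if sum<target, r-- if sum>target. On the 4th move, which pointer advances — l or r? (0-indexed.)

l=0 r=11: -14+37=23 d=42 *, l++
l=1 r=11: -3+37=34 d=31 *, l++
l=2 r=11: 3+37=40 d=25 *, l++
l=3 r=11: 6+37=43 d=22 *, l++

l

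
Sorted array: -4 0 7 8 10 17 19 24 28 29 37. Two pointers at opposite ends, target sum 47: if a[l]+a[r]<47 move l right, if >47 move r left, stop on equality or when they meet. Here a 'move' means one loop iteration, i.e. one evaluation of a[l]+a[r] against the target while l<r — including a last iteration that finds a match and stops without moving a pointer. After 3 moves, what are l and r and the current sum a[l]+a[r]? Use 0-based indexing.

l=0 r=10: -4+37=33 <47, l++
l=1 r=10: 0+37=37 <47, l++
l=2 r=10: 7+37=44 <47, l++

l=3, r=10, sum=45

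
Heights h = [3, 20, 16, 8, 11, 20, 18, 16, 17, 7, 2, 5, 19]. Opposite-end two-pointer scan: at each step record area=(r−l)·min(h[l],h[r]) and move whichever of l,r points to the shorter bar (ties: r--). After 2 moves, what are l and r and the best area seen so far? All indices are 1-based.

l=1 r=13: min(3,19)*12=36 best=36 *, l++
l=2 r=13: min(20,19)*11=209 best=209 *, r--

l=2, r=12, best area=209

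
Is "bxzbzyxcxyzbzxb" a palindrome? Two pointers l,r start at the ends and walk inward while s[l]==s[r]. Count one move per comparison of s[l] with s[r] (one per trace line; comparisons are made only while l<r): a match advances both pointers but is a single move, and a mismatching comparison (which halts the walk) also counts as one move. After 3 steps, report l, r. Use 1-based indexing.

l=4, r=12

[1,15] 'b'=='b' → l++,r--
[2,14] 'x'=='x' → l++,r--
[3,13] 'z'=='z' → l++,r--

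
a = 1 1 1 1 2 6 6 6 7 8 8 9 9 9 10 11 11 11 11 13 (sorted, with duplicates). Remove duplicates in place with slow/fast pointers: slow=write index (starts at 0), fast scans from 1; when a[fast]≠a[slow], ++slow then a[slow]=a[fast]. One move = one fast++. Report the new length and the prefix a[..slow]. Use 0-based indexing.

length 9; prefix = [1, 2, 6, 7, 8, 9, 10, 11, 13]

slow=0 fast=1: a[fast]=1=a[slow] dup, fast++
slow=0 fast=2: a[fast]=1=a[slow] dup, fast++
slow=0 fast=3: a[fast]=1=a[slow] dup, fast++
slow=0 fast=4: a[fast]=2≠a[slow]=1 write a[1]=2, slow++,fast++
slow=1 fast=5: a[fast]=6≠a[slow]=2 write a[2]=6, slow++,fast++
slow=2 fast=6: a[fast]=6=a[slow] dup, fast++
slow=2 fast=7: a[fast]=6=a[slow] dup, fast++
slow=2 fast=8: a[fast]=7≠a[slow]=6 write a[3]=7, slow++,fast++
slow=3 fast=9: a[fast]=8≠a[slow]=7 write a[4]=8, slow++,fast++
slow=4 fast=10: a[fast]=8=a[slow] dup, fast++
slow=4 fast=11: a[fast]=9≠a[slow]=8 write a[5]=9, slow++,fast++
slow=5 fast=12: a[fast]=9=a[slow] dup, fast++
slow=5 fast=13: a[fast]=9=a[slow] dup, fast++
slow=5 fast=14: a[fast]=10≠a[slow]=9 write a[6]=10, slow++,fast++
slow=6 fast=15: a[fast]=11≠a[slow]=10 write a[7]=11, slow++,fast++
slow=7 fast=16: a[fast]=11=a[slow] dup, fast++
slow=7 fast=17: a[fast]=11=a[slow] dup, fast++
slow=7 fast=18: a[fast]=11=a[slow] dup, fast++
slow=7 fast=19: a[fast]=13≠a[slow]=11 write a[8]=13, slow++,fast++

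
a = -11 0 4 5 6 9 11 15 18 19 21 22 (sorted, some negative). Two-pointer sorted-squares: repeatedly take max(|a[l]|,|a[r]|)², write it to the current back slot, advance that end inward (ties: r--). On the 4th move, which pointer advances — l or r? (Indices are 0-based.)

r

l=0 r=11: |-11|<=|22| out[11]=484, r--
l=0 r=10: |-11|<=|21| out[10]=441, r--
l=0 r=9: |-11|<=|19| out[9]=361, r--
l=0 r=8: |-11|<=|18| out[8]=324, r--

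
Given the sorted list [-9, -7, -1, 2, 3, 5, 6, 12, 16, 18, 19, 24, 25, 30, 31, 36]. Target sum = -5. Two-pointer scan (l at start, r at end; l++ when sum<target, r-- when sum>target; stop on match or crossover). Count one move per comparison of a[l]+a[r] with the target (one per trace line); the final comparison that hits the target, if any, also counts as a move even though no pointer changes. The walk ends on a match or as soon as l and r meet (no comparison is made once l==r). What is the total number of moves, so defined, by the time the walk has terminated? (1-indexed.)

14 moves

[1,16] -9+36=27 >-5 → r--
[1,15] -9+31=22 >-5 → r--
[1,14] -9+30=21 >-5 → r--
[1,13] -9+25=16 >-5 → r--
[1,12] -9+24=15 >-5 → r--
[1,11] -9+19=10 >-5 → r--
[1,10] -9+18=9 >-5 → r--
[1,9] -9+16=7 >-5 → r--
[1,8] -9+12=3 >-5 → r--
[1,7] -9+6=-3 >-5 → r--
[1,6] -9+5=-4 >-5 → r--
[1,5] -9+3=-6 <-5 → l++
[2,5] -7+3=-4 >-5 → r--
[2,4] -7+2=-5 → found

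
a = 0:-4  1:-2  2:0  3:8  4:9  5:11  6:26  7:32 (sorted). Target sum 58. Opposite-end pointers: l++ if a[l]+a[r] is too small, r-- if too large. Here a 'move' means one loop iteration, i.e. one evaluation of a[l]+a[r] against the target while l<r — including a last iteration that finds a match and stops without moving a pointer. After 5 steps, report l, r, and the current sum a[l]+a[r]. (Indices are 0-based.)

[0,7] -4+32=28 <58 → l++
[1,7] -2+32=30 <58 → l++
[2,7] 0+32=32 <58 → l++
[3,7] 8+32=40 <58 → l++
[4,7] 9+32=41 <58 → l++

l=5, r=7, sum=43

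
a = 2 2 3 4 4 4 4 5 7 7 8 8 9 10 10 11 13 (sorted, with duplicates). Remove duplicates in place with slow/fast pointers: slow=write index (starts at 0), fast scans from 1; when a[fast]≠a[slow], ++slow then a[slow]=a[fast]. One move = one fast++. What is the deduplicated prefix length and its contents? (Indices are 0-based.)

(s=0,f=1) a[fast]=2=a[slow] dup → fast++
(s=0,f=2) a[fast]=3≠a[slow]=2 write a[1]=3 → slow++,fast++
(s=1,f=3) a[fast]=4≠a[slow]=3 write a[2]=4 → slow++,fast++
(s=2,f=4) a[fast]=4=a[slow] dup → fast++
(s=2,f=5) a[fast]=4=a[slow] dup → fast++
(s=2,f=6) a[fast]=4=a[slow] dup → fast++
(s=2,f=7) a[fast]=5≠a[slow]=4 write a[3]=5 → slow++,fast++
(s=3,f=8) a[fast]=7≠a[slow]=5 write a[4]=7 → slow++,fast++
(s=4,f=9) a[fast]=7=a[slow] dup → fast++
(s=4,f=10) a[fast]=8≠a[slow]=7 write a[5]=8 → slow++,fast++
(s=5,f=11) a[fast]=8=a[slow] dup → fast++
(s=5,f=12) a[fast]=9≠a[slow]=8 write a[6]=9 → slow++,fast++
(s=6,f=13) a[fast]=10≠a[slow]=9 write a[7]=10 → slow++,fast++
(s=7,f=14) a[fast]=10=a[slow] dup → fast++
(s=7,f=15) a[fast]=11≠a[slow]=10 write a[8]=11 → slow++,fast++
(s=8,f=16) a[fast]=13≠a[slow]=11 write a[9]=13 → slow++,fast++

length 10; prefix = [2, 3, 4, 5, 7, 8, 9, 10, 11, 13]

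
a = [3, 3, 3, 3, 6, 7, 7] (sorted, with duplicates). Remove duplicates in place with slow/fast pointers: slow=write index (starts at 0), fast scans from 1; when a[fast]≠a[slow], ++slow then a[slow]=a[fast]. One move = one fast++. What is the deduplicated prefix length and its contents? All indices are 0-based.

(s=0,f=1) a[fast]=3=a[slow] dup → fast++
(s=0,f=2) a[fast]=3=a[slow] dup → fast++
(s=0,f=3) a[fast]=3=a[slow] dup → fast++
(s=0,f=4) a[fast]=6≠a[slow]=3 write a[1]=6 → slow++,fast++
(s=1,f=5) a[fast]=7≠a[slow]=6 write a[2]=7 → slow++,fast++
(s=2,f=6) a[fast]=7=a[slow] dup → fast++

length 3; prefix = [3, 6, 7]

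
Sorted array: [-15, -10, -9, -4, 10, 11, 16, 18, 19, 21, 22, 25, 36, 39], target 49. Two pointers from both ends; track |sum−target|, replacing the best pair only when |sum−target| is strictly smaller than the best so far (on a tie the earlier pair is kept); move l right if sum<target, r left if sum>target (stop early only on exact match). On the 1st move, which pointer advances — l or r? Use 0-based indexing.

[0,13] -15+39=24 d=25 * → l++

l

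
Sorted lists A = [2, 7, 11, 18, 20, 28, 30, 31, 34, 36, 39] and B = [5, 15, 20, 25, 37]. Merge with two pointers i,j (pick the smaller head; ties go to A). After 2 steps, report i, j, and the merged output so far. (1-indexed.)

[i=1,j=1] A[i]=2<=B[j]=5 take 2 → i++
[i=2,j=1] A[i]=7>B[j]=5 take 5 → j++

i=2, j=2, merged so far=[2, 5]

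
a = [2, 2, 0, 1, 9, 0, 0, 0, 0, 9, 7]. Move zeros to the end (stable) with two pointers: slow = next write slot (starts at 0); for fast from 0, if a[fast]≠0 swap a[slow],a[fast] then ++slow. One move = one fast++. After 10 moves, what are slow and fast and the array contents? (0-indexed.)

slow=5, fast=10, a=[2, 2, 1, 9, 9, 0, 0, 0, 0, 0, 7]

(s=0,f=0) a[fast]=2≠0 swap→a[0]=2 → slow++,fast++
(s=1,f=1) a[fast]=2≠0 swap→a[1]=2 → slow++,fast++
(s=2,f=2) a[fast]=0 → fast++
(s=2,f=3) a[fast]=1≠0 swap→a[2]=1 → slow++,fast++
(s=3,f=4) a[fast]=9≠0 swap→a[3]=9 → slow++,fast++
(s=4,f=5) a[fast]=0 → fast++
(s=4,f=6) a[fast]=0 → fast++
(s=4,f=7) a[fast]=0 → fast++
(s=4,f=8) a[fast]=0 → fast++
(s=4,f=9) a[fast]=9≠0 swap→a[4]=9 → slow++,fast++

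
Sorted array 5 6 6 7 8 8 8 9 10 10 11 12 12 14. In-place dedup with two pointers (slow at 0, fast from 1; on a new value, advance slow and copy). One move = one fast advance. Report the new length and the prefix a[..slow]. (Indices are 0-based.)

length 9; prefix = [5, 6, 7, 8, 9, 10, 11, 12, 14]

slow=0 fast=1: a[fast]=6≠a[slow]=5 write a[1]=6, slow++,fast++
slow=1 fast=2: a[fast]=6=a[slow] dup, fast++
slow=1 fast=3: a[fast]=7≠a[slow]=6 write a[2]=7, slow++,fast++
slow=2 fast=4: a[fast]=8≠a[slow]=7 write a[3]=8, slow++,fast++
slow=3 fast=5: a[fast]=8=a[slow] dup, fast++
slow=3 fast=6: a[fast]=8=a[slow] dup, fast++
slow=3 fast=7: a[fast]=9≠a[slow]=8 write a[4]=9, slow++,fast++
slow=4 fast=8: a[fast]=10≠a[slow]=9 write a[5]=10, slow++,fast++
slow=5 fast=9: a[fast]=10=a[slow] dup, fast++
slow=5 fast=10: a[fast]=11≠a[slow]=10 write a[6]=11, slow++,fast++
slow=6 fast=11: a[fast]=12≠a[slow]=11 write a[7]=12, slow++,fast++
slow=7 fast=12: a[fast]=12=a[slow] dup, fast++
slow=7 fast=13: a[fast]=14≠a[slow]=12 write a[8]=14, slow++,fast++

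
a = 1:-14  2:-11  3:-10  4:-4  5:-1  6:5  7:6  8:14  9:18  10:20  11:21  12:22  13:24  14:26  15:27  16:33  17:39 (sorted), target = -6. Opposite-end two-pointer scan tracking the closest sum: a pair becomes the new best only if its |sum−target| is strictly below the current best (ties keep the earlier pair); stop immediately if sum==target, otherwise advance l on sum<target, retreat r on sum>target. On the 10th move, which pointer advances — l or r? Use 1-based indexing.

l=1 r=17: -14+39=25 d=31 *, r--
l=1 r=16: -14+33=19 d=25 *, r--
l=1 r=15: -14+27=13 d=19 *, r--
l=1 r=14: -14+26=12 d=18 *, r--
l=1 r=13: -14+24=10 d=16 *, r--
l=1 r=12: -14+22=8 d=14 *, r--
l=1 r=11: -14+21=7 d=13 *, r--
l=1 r=10: -14+20=6 d=12 *, r--
l=1 r=9: -14+18=4 d=10 *, r--
l=1 r=8: -14+14=0 d=6 *, r--

r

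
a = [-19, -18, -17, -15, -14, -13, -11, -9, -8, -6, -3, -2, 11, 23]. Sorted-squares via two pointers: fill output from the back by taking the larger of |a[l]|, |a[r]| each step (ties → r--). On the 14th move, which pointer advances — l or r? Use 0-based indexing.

r

[0,13] |-19|<=|23| out[13]=529 → r--
[0,12] |-19|>|11| out[12]=361 → l++
[1,12] |-18|>|11| out[11]=324 → l++
[2,12] |-17|>|11| out[10]=289 → l++
[3,12] |-15|>|11| out[9]=225 → l++
[4,12] |-14|>|11| out[8]=196 → l++
[5,12] |-13|>|11| out[7]=169 → l++
[6,12] |-11|<=|11| out[6]=121 → r--
[6,11] |-11|>|-2| out[5]=121 → l++
[7,11] |-9|>|-2| out[4]=81 → l++
[8,11] |-8|>|-2| out[3]=64 → l++
[9,11] |-6|>|-2| out[2]=36 → l++
[10,11] |-3|>|-2| out[1]=9 → l++
[11,11] |-2|<=|-2| out[0]=4 → r--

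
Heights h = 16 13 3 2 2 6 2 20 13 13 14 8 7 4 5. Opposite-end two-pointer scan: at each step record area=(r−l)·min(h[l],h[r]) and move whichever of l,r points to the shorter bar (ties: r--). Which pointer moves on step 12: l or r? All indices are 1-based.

l=1 r=15: min(16,5)*14=70 best=70 *, r--
l=1 r=14: min(16,4)*13=52 best=70, r--
l=1 r=13: min(16,7)*12=84 best=84 *, r--
l=1 r=12: min(16,8)*11=88 best=88 *, r--
l=1 r=11: min(16,14)*10=140 best=140 *, r--
l=1 r=10: min(16,13)*9=117 best=140, r--
l=1 r=9: min(16,13)*8=104 best=140, r--
l=1 r=8: min(16,20)*7=112 best=140, l++
l=2 r=8: min(13,20)*6=78 best=140, l++
l=3 r=8: min(3,20)*5=15 best=140, l++
l=4 r=8: min(2,20)*4=8 best=140, l++
l=5 r=8: min(2,20)*3=6 best=140, l++

l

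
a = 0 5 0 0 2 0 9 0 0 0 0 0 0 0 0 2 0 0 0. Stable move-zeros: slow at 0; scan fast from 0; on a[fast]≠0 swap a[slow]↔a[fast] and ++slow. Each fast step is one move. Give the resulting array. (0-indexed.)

slow=0 fast=0: a[fast]=0, fast++
slow=0 fast=1: a[fast]=5≠0 swap→a[0]=5, slow++,fast++
slow=1 fast=2: a[fast]=0, fast++
slow=1 fast=3: a[fast]=0, fast++
slow=1 fast=4: a[fast]=2≠0 swap→a[1]=2, slow++,fast++
slow=2 fast=5: a[fast]=0, fast++
slow=2 fast=6: a[fast]=9≠0 swap→a[2]=9, slow++,fast++
slow=3 fast=7: a[fast]=0, fast++
slow=3 fast=8: a[fast]=0, fast++
slow=3 fast=9: a[fast]=0, fast++
slow=3 fast=10: a[fast]=0, fast++
slow=3 fast=11: a[fast]=0, fast++
slow=3 fast=12: a[fast]=0, fast++
slow=3 fast=13: a[fast]=0, fast++
slow=3 fast=14: a[fast]=0, fast++
slow=3 fast=15: a[fast]=2≠0 swap→a[3]=2, slow++,fast++
slow=4 fast=16: a[fast]=0, fast++
slow=4 fast=17: a[fast]=0, fast++
slow=4 fast=18: a[fast]=0, fast++

[5, 2, 9, 2, 0, 0, 0, 0, 0, 0, 0, 0, 0, 0, 0, 0, 0, 0, 0]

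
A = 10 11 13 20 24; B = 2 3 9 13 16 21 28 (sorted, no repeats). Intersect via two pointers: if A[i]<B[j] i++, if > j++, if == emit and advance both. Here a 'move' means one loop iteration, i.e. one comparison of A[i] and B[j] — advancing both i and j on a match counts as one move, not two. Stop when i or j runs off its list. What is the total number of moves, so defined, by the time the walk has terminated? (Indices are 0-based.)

10 moves

[i=0,j=0] 10>2 → j++
[i=0,j=1] 10>3 → j++
[i=0,j=2] 10>9 → j++
[i=0,j=3] 10<13 → i++
[i=1,j=3] 11<13 → i++
[i=2,j=3] 13==13 emit → i++,j++
[i=3,j=4] 20>16 → j++
[i=3,j=5] 20<21 → i++
[i=4,j=5] 24>21 → j++
[i=4,j=6] 24<28 → i++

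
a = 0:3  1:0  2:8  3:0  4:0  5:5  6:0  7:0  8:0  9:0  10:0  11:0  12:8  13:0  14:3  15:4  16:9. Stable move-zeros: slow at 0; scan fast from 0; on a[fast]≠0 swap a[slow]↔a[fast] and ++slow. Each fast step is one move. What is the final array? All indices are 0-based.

[3, 8, 5, 8, 3, 4, 9, 0, 0, 0, 0, 0, 0, 0, 0, 0, 0]

(s=0,f=0) a[fast]=3≠0 swap→a[0]=3 → slow++,fast++
(s=1,f=1) a[fast]=0 → fast++
(s=1,f=2) a[fast]=8≠0 swap→a[1]=8 → slow++,fast++
(s=2,f=3) a[fast]=0 → fast++
(s=2,f=4) a[fast]=0 → fast++
(s=2,f=5) a[fast]=5≠0 swap→a[2]=5 → slow++,fast++
(s=3,f=6) a[fast]=0 → fast++
(s=3,f=7) a[fast]=0 → fast++
(s=3,f=8) a[fast]=0 → fast++
(s=3,f=9) a[fast]=0 → fast++
(s=3,f=10) a[fast]=0 → fast++
(s=3,f=11) a[fast]=0 → fast++
(s=3,f=12) a[fast]=8≠0 swap→a[3]=8 → slow++,fast++
(s=4,f=13) a[fast]=0 → fast++
(s=4,f=14) a[fast]=3≠0 swap→a[4]=3 → slow++,fast++
(s=5,f=15) a[fast]=4≠0 swap→a[5]=4 → slow++,fast++
(s=6,f=16) a[fast]=9≠0 swap→a[6]=9 → slow++,fast++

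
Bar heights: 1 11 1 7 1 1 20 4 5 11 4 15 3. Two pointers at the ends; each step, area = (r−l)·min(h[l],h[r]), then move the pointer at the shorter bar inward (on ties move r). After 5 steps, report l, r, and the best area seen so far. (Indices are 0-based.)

l=4, r=11, best area=110

[0,12] min(1,3)*12=12 best=12 * → l++
[1,12] min(11,3)*11=33 best=33 * → r--
[1,11] min(11,15)*10=110 best=110 * → l++
[2,11] min(1,15)*9=9 best=110 → l++
[3,11] min(7,15)*8=56 best=110 → l++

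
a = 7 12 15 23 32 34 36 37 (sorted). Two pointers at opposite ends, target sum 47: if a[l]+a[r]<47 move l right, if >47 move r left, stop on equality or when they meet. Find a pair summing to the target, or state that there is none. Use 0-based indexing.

(15, 32)

[0,7] 7+37=44 <47 → l++
[1,7] 12+37=49 >47 → r--
[1,6] 12+36=48 >47 → r--
[1,5] 12+34=46 <47 → l++
[2,5] 15+34=49 >47 → r--
[2,4] 15+32=47 → found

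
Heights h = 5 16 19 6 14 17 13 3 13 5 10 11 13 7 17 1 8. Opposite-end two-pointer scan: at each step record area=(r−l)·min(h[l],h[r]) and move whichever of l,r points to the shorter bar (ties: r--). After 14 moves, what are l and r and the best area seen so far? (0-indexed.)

l=0 r=16: min(5,8)*16=80 best=80 *, l++
l=1 r=16: min(16,8)*15=120 best=120 *, r--
l=1 r=15: min(16,1)*14=14 best=120, r--
l=1 r=14: min(16,17)*13=208 best=208 *, l++
l=2 r=14: min(19,17)*12=204 best=208, r--
l=2 r=13: min(19,7)*11=77 best=208, r--
l=2 r=12: min(19,13)*10=130 best=208, r--
l=2 r=11: min(19,11)*9=99 best=208, r--
l=2 r=10: min(19,10)*8=80 best=208, r--
l=2 r=9: min(19,5)*7=35 best=208, r--
l=2 r=8: min(19,13)*6=78 best=208, r--
l=2 r=7: min(19,3)*5=15 best=208, r--
l=2 r=6: min(19,13)*4=52 best=208, r--
l=2 r=5: min(19,17)*3=51 best=208, r--

l=2, r=4, best area=208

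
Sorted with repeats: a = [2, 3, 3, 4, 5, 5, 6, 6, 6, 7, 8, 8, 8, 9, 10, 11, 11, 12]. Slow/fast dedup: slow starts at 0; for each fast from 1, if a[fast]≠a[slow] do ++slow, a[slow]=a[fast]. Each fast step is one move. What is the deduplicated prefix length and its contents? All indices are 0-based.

(s=0,f=1) a[fast]=3≠a[slow]=2 write a[1]=3 → slow++,fast++
(s=1,f=2) a[fast]=3=a[slow] dup → fast++
(s=1,f=3) a[fast]=4≠a[slow]=3 write a[2]=4 → slow++,fast++
(s=2,f=4) a[fast]=5≠a[slow]=4 write a[3]=5 → slow++,fast++
(s=3,f=5) a[fast]=5=a[slow] dup → fast++
(s=3,f=6) a[fast]=6≠a[slow]=5 write a[4]=6 → slow++,fast++
(s=4,f=7) a[fast]=6=a[slow] dup → fast++
(s=4,f=8) a[fast]=6=a[slow] dup → fast++
(s=4,f=9) a[fast]=7≠a[slow]=6 write a[5]=7 → slow++,fast++
(s=5,f=10) a[fast]=8≠a[slow]=7 write a[6]=8 → slow++,fast++
(s=6,f=11) a[fast]=8=a[slow] dup → fast++
(s=6,f=12) a[fast]=8=a[slow] dup → fast++
(s=6,f=13) a[fast]=9≠a[slow]=8 write a[7]=9 → slow++,fast++
(s=7,f=14) a[fast]=10≠a[slow]=9 write a[8]=10 → slow++,fast++
(s=8,f=15) a[fast]=11≠a[slow]=10 write a[9]=11 → slow++,fast++
(s=9,f=16) a[fast]=11=a[slow] dup → fast++
(s=9,f=17) a[fast]=12≠a[slow]=11 write a[10]=12 → slow++,fast++

length 11; prefix = [2, 3, 4, 5, 6, 7, 8, 9, 10, 11, 12]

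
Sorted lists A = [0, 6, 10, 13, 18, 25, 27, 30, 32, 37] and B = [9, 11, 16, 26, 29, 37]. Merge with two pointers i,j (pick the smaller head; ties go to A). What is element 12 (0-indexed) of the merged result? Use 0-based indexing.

[i=0,j=0] A[i]=0<=B[j]=9 take 0 → i++
[i=1,j=0] A[i]=6<=B[j]=9 take 6 → i++
[i=2,j=0] A[i]=10>B[j]=9 take 9 → j++
[i=2,j=1] A[i]=10<=B[j]=11 take 10 → i++
[i=3,j=1] A[i]=13>B[j]=11 take 11 → j++
[i=3,j=2] A[i]=13<=B[j]=16 take 13 → i++
[i=4,j=2] A[i]=18>B[j]=16 take 16 → j++
[i=4,j=3] A[i]=18<=B[j]=26 take 18 → i++
[i=5,j=3] A[i]=25<=B[j]=26 take 25 → i++
[i=6,j=3] A[i]=27>B[j]=26 take 26 → j++
[i=6,j=4] A[i]=27<=B[j]=29 take 27 → i++
[i=7,j=4] A[i]=30>B[j]=29 take 29 → j++
[i=7,j=5] A[i]=30<=B[j]=37 take 30 → i++
[i=8,j=5] A[i]=32<=B[j]=37 take 32 → i++
[i=9,j=5] A[i]=37<=B[j]=37 take 37 → i++
[i=10,j=5] A done, take B[j]=37 → j++

merged[12] = 30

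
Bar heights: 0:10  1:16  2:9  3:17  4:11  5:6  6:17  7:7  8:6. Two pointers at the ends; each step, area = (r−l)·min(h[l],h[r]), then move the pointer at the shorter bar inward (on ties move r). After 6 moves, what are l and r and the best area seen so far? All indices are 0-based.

[0,8] min(10,6)*8=48 best=48 * → r--
[0,7] min(10,7)*7=49 best=49 * → r--
[0,6] min(10,17)*6=60 best=60 * → l++
[1,6] min(16,17)*5=80 best=80 * → l++
[2,6] min(9,17)*4=36 best=80 → l++
[3,6] min(17,17)*3=51 best=80 → r--

l=3, r=5, best area=80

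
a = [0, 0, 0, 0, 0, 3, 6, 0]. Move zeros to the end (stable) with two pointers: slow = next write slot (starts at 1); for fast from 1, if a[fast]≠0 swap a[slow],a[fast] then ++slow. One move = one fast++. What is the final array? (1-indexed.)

[3, 6, 0, 0, 0, 0, 0, 0]

slow=1 fast=1: a[fast]=0, fast++
slow=1 fast=2: a[fast]=0, fast++
slow=1 fast=3: a[fast]=0, fast++
slow=1 fast=4: a[fast]=0, fast++
slow=1 fast=5: a[fast]=0, fast++
slow=1 fast=6: a[fast]=3≠0 swap→a[1]=3, slow++,fast++
slow=2 fast=7: a[fast]=6≠0 swap→a[2]=6, slow++,fast++
slow=3 fast=8: a[fast]=0, fast++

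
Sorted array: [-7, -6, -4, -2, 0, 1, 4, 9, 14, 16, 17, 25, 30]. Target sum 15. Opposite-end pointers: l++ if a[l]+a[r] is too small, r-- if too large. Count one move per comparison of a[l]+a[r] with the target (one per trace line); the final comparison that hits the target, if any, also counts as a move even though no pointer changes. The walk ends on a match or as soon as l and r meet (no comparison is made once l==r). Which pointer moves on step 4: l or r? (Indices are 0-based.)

[0,12] -7+30=23 >15 → r--
[0,11] -7+25=18 >15 → r--
[0,10] -7+17=10 <15 → l++
[1,10] -6+17=11 <15 → l++

l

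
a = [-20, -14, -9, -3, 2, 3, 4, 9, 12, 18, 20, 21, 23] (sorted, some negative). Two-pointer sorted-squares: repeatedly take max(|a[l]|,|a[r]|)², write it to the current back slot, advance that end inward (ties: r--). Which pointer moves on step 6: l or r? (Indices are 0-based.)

l

[0,12] |-20|<=|23| out[12]=529 → r--
[0,11] |-20|<=|21| out[11]=441 → r--
[0,10] |-20|<=|20| out[10]=400 → r--
[0,9] |-20|>|18| out[9]=400 → l++
[1,9] |-14|<=|18| out[8]=324 → r--
[1,8] |-14|>|12| out[7]=196 → l++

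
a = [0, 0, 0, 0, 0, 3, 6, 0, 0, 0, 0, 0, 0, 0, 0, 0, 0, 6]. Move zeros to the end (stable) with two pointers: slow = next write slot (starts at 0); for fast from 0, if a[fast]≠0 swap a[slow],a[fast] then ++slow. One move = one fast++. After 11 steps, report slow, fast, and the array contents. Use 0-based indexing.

(s=0,f=0) a[fast]=0 → fast++
(s=0,f=1) a[fast]=0 → fast++
(s=0,f=2) a[fast]=0 → fast++
(s=0,f=3) a[fast]=0 → fast++
(s=0,f=4) a[fast]=0 → fast++
(s=0,f=5) a[fast]=3≠0 swap→a[0]=3 → slow++,fast++
(s=1,f=6) a[fast]=6≠0 swap→a[1]=6 → slow++,fast++
(s=2,f=7) a[fast]=0 → fast++
(s=2,f=8) a[fast]=0 → fast++
(s=2,f=9) a[fast]=0 → fast++
(s=2,f=10) a[fast]=0 → fast++

slow=2, fast=11, a=[3, 6, 0, 0, 0, 0, 0, 0, 0, 0, 0, 0, 0, 0, 0, 0, 0, 6]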